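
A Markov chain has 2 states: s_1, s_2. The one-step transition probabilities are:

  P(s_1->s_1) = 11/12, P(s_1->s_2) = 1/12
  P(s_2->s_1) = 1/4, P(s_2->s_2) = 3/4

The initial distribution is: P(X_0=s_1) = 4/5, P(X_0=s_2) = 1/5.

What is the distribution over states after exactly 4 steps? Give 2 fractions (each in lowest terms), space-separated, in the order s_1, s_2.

Propagating the distribution step by step (d_{t+1} = d_t * P):
d_0 = (s_1=4/5, s_2=1/5)
  d_1[s_1] = 4/5*11/12 + 1/5*1/4 = 47/60
  d_1[s_2] = 4/5*1/12 + 1/5*3/4 = 13/60
d_1 = (s_1=47/60, s_2=13/60)
  d_2[s_1] = 47/60*11/12 + 13/60*1/4 = 139/180
  d_2[s_2] = 47/60*1/12 + 13/60*3/4 = 41/180
d_2 = (s_1=139/180, s_2=41/180)
  d_3[s_1] = 139/180*11/12 + 41/180*1/4 = 413/540
  d_3[s_2] = 139/180*1/12 + 41/180*3/4 = 127/540
d_3 = (s_1=413/540, s_2=127/540)
  d_4[s_1] = 413/540*11/12 + 127/540*1/4 = 1231/1620
  d_4[s_2] = 413/540*1/12 + 127/540*3/4 = 389/1620
d_4 = (s_1=1231/1620, s_2=389/1620)

Answer: 1231/1620 389/1620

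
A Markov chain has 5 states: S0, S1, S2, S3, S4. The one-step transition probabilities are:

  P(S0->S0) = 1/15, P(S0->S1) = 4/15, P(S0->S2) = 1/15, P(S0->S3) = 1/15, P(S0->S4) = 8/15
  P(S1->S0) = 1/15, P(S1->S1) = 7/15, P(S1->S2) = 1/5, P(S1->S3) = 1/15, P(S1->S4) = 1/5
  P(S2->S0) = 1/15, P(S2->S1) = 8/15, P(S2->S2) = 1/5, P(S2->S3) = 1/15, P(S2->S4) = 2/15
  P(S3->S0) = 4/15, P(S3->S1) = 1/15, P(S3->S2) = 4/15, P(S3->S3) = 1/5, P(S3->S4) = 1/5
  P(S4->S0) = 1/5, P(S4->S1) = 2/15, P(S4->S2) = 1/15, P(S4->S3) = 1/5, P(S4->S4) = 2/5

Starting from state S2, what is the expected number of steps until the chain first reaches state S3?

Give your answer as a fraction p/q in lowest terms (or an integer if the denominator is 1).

Answer: 1273/131

Derivation:
Let h_i = expected steps to first reach S3 from state i.
Boundary: h_S3 = 0.
First-step equations for the other states:
  h_S0 = 1 + 1/15*h_S0 + 4/15*h_S1 + 1/15*h_S2 + 1/15*h_S3 + 8/15*h_S4
  h_S1 = 1 + 1/15*h_S0 + 7/15*h_S1 + 1/5*h_S2 + 1/15*h_S3 + 1/5*h_S4
  h_S2 = 1 + 1/15*h_S0 + 8/15*h_S1 + 1/5*h_S2 + 1/15*h_S3 + 2/15*h_S4
  h_S4 = 1 + 1/5*h_S0 + 2/15*h_S1 + 1/15*h_S2 + 1/5*h_S3 + 2/5*h_S4

Substituting h_S3 = 0 and rearranging gives the linear system (I - Q) h = 1:
  [14/15, -4/15, -1/15, -8/15] . (h_S0, h_S1, h_S2, h_S4) = 1
  [-1/15, 8/15, -1/5, -1/5] . (h_S0, h_S1, h_S2, h_S4) = 1
  [-1/15, -8/15, 4/5, -2/15] . (h_S0, h_S1, h_S2, h_S4) = 1
  [-1/5, -2/15, -1/15, 3/5] . (h_S0, h_S1, h_S2, h_S4) = 1

Solving yields:
  h_S0 = 1181/131
  h_S1 = 1258/131
  h_S2 = 1273/131
  h_S4 = 1033/131

Starting state is S2, so the expected hitting time is h_S2 = 1273/131.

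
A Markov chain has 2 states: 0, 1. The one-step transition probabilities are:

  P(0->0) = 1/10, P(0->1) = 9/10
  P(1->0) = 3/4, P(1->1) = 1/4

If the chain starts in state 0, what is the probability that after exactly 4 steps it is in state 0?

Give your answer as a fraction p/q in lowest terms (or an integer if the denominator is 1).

Computing P^4 by repeated multiplication:
P^1 =
  0: [1/10, 9/10]
  1: [3/4, 1/4]
P^2 =
  0: [137/200, 63/200]
  1: [21/80, 59/80]
P^3 =
  0: [1219/4000, 2781/4000]
  1: [927/1600, 673/1600]
P^4 =
  0: [44153/80000, 35847/80000]
  1: [11949/32000, 20051/32000]

(P^4)[0 -> 0] = 44153/80000

Answer: 44153/80000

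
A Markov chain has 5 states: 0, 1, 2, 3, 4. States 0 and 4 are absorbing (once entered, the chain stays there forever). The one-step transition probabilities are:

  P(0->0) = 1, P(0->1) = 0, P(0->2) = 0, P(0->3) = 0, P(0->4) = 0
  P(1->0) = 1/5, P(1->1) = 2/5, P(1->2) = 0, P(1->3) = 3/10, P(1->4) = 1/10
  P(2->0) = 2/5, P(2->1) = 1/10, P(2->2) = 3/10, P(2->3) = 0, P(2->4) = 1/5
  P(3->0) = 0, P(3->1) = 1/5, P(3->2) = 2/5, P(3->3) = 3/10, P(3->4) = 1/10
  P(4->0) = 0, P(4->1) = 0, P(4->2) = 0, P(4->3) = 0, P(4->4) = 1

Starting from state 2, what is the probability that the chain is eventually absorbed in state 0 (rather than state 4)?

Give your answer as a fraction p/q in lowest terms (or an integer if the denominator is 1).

Answer: 79/120

Derivation:
Let a_i = P(absorbed in 0 | start in state i).
Boundary conditions: a_0 = 1, a_4 = 0.
For each transient state i, a_i = sum_j P(i->j) * a_j:
  a_1 = 1/5*a_0 + 2/5*a_1 + 0*a_2 + 3/10*a_3 + 1/10*a_4
  a_2 = 2/5*a_0 + 1/10*a_1 + 3/10*a_2 + 0*a_3 + 1/5*a_4
  a_3 = 0*a_0 + 1/5*a_1 + 2/5*a_2 + 3/10*a_3 + 1/10*a_4

Substituting a_0 = 1 and a_4 = 0, rearrange to (I - Q) a = r where r[i] = P(i -> 0):
  [3/5, 0, -3/10] . (a_1, a_2, a_3) = 1/5
  [-1/10, 7/10, 0] . (a_1, a_2, a_3) = 2/5
  [-1/5, -2/5, 7/10] . (a_1, a_2, a_3) = 0

Solving yields:
  a_1 = 73/120
  a_2 = 79/120
  a_3 = 11/20

Starting state is 2, so the absorption probability is a_2 = 79/120.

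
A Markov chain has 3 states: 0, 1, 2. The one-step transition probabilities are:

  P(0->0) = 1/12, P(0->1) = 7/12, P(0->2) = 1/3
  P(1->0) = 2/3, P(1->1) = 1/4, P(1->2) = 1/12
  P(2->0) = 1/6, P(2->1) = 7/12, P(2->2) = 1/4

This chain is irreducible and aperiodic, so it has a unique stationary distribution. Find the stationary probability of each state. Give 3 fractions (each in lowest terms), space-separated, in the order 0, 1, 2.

The stationary distribution satisfies pi = pi * P, i.e.:
  pi_0 = 1/12*pi_0 + 2/3*pi_1 + 1/6*pi_2
  pi_1 = 7/12*pi_0 + 1/4*pi_1 + 7/12*pi_2
  pi_2 = 1/3*pi_0 + 1/12*pi_1 + 1/4*pi_2
with normalization: pi_0 + pi_1 + pi_2 = 1.

Using the first 2 balance equations plus normalization, the linear system A*pi = b is:
  [-11/12, 2/3, 1/6] . pi = 0
  [7/12, -3/4, 7/12] . pi = 0
  [1, 1, 1] . pi = 1

Solving yields:
  pi_0 = 37/104
  pi_1 = 7/16
  pi_2 = 43/208

Verification (pi * P):
  37/104*1/12 + 7/16*2/3 + 43/208*1/6 = 37/104 = pi_0  (ok)
  37/104*7/12 + 7/16*1/4 + 43/208*7/12 = 7/16 = pi_1  (ok)
  37/104*1/3 + 7/16*1/12 + 43/208*1/4 = 43/208 = pi_2  (ok)

Answer: 37/104 7/16 43/208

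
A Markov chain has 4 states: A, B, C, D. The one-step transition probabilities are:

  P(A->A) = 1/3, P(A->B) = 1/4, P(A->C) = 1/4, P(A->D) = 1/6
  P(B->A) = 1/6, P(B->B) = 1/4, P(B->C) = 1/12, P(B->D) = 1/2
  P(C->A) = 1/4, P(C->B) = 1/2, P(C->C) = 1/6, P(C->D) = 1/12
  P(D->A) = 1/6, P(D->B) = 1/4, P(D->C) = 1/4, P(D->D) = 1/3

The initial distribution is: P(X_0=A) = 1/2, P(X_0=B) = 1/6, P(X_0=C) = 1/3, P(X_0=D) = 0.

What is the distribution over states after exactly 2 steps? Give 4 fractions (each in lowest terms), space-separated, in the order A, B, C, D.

Propagating the distribution step by step (d_{t+1} = d_t * P):
d_0 = (A=1/2, B=1/6, C=1/3, D=0)
  d_1[A] = 1/2*1/3 + 1/6*1/6 + 1/3*1/4 + 0*1/6 = 5/18
  d_1[B] = 1/2*1/4 + 1/6*1/4 + 1/3*1/2 + 0*1/4 = 1/3
  d_1[C] = 1/2*1/4 + 1/6*1/12 + 1/3*1/6 + 0*1/4 = 7/36
  d_1[D] = 1/2*1/6 + 1/6*1/2 + 1/3*1/12 + 0*1/3 = 7/36
d_1 = (A=5/18, B=1/3, C=7/36, D=7/36)
  d_2[A] = 5/18*1/3 + 1/3*1/6 + 7/36*1/4 + 7/36*1/6 = 11/48
  d_2[B] = 5/18*1/4 + 1/3*1/4 + 7/36*1/2 + 7/36*1/4 = 43/144
  d_2[C] = 5/18*1/4 + 1/3*1/12 + 7/36*1/6 + 7/36*1/4 = 77/432
  d_2[D] = 5/18*1/6 + 1/3*1/2 + 7/36*1/12 + 7/36*1/3 = 127/432
d_2 = (A=11/48, B=43/144, C=77/432, D=127/432)

Answer: 11/48 43/144 77/432 127/432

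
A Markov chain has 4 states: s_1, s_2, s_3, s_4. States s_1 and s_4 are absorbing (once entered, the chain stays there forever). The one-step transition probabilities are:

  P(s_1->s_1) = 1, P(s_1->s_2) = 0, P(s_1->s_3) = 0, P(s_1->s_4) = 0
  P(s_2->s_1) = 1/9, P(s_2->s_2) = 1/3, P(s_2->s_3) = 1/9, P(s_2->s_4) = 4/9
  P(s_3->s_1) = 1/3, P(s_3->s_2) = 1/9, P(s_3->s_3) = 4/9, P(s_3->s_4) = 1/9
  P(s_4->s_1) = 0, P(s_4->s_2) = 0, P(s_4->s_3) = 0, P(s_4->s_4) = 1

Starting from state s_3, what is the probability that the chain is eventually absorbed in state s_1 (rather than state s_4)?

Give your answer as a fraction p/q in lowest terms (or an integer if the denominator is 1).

Let a_i = P(absorbed in s_1 | start in state i).
Boundary conditions: a_s_1 = 1, a_s_4 = 0.
For each transient state i, a_i = sum_j P(i->j) * a_j:
  a_s_2 = 1/9*a_s_1 + 1/3*a_s_2 + 1/9*a_s_3 + 4/9*a_s_4
  a_s_3 = 1/3*a_s_1 + 1/9*a_s_2 + 4/9*a_s_3 + 1/9*a_s_4

Substituting a_s_1 = 1 and a_s_4 = 0, rearrange to (I - Q) a = r where r[i] = P(i -> s_1):
  [2/3, -1/9] . (a_s_2, a_s_3) = 1/9
  [-1/9, 5/9] . (a_s_2, a_s_3) = 1/3

Solving yields:
  a_s_2 = 8/29
  a_s_3 = 19/29

Starting state is s_3, so the absorption probability is a_s_3 = 19/29.

Answer: 19/29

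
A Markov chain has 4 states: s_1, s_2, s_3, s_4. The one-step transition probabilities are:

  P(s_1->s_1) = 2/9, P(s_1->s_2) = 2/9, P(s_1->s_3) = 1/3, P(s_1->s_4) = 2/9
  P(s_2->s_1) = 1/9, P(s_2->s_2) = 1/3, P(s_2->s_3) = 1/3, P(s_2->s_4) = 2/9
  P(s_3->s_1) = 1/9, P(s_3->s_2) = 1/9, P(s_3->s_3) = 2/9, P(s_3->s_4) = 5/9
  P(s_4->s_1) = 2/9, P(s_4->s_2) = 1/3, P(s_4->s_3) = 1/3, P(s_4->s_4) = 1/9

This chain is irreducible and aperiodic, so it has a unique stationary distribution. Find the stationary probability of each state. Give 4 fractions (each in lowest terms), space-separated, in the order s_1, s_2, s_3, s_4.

Answer: 129/800 199/800 3/10 29/100

Derivation:
The stationary distribution satisfies pi = pi * P, i.e.:
  pi_s_1 = 2/9*pi_s_1 + 1/9*pi_s_2 + 1/9*pi_s_3 + 2/9*pi_s_4
  pi_s_2 = 2/9*pi_s_1 + 1/3*pi_s_2 + 1/9*pi_s_3 + 1/3*pi_s_4
  pi_s_3 = 1/3*pi_s_1 + 1/3*pi_s_2 + 2/9*pi_s_3 + 1/3*pi_s_4
  pi_s_4 = 2/9*pi_s_1 + 2/9*pi_s_2 + 5/9*pi_s_3 + 1/9*pi_s_4
with normalization: pi_s_1 + pi_s_2 + pi_s_3 + pi_s_4 = 1.

Using the first 3 balance equations plus normalization, the linear system A*pi = b is:
  [-7/9, 1/9, 1/9, 2/9] . pi = 0
  [2/9, -2/3, 1/9, 1/3] . pi = 0
  [1/3, 1/3, -7/9, 1/3] . pi = 0
  [1, 1, 1, 1] . pi = 1

Solving yields:
  pi_s_1 = 129/800
  pi_s_2 = 199/800
  pi_s_3 = 3/10
  pi_s_4 = 29/100

Verification (pi * P):
  129/800*2/9 + 199/800*1/9 + 3/10*1/9 + 29/100*2/9 = 129/800 = pi_s_1  (ok)
  129/800*2/9 + 199/800*1/3 + 3/10*1/9 + 29/100*1/3 = 199/800 = pi_s_2  (ok)
  129/800*1/3 + 199/800*1/3 + 3/10*2/9 + 29/100*1/3 = 3/10 = pi_s_3  (ok)
  129/800*2/9 + 199/800*2/9 + 3/10*5/9 + 29/100*1/9 = 29/100 = pi_s_4  (ok)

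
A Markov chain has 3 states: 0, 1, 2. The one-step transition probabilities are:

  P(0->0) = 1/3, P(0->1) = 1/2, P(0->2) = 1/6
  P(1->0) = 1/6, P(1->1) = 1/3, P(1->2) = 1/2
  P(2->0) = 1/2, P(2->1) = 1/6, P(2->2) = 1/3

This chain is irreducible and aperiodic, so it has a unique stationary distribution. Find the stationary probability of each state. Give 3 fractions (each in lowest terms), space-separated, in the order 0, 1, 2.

The stationary distribution satisfies pi = pi * P, i.e.:
  pi_0 = 1/3*pi_0 + 1/6*pi_1 + 1/2*pi_2
  pi_1 = 1/2*pi_0 + 1/3*pi_1 + 1/6*pi_2
  pi_2 = 1/6*pi_0 + 1/2*pi_1 + 1/3*pi_2
with normalization: pi_0 + pi_1 + pi_2 = 1.

Using the first 2 balance equations plus normalization, the linear system A*pi = b is:
  [-2/3, 1/6, 1/2] . pi = 0
  [1/2, -2/3, 1/6] . pi = 0
  [1, 1, 1] . pi = 1

Solving yields:
  pi_0 = 1/3
  pi_1 = 1/3
  pi_2 = 1/3

Verification (pi * P):
  1/3*1/3 + 1/3*1/6 + 1/3*1/2 = 1/3 = pi_0  (ok)
  1/3*1/2 + 1/3*1/3 + 1/3*1/6 = 1/3 = pi_1  (ok)
  1/3*1/6 + 1/3*1/2 + 1/3*1/3 = 1/3 = pi_2  (ok)

Answer: 1/3 1/3 1/3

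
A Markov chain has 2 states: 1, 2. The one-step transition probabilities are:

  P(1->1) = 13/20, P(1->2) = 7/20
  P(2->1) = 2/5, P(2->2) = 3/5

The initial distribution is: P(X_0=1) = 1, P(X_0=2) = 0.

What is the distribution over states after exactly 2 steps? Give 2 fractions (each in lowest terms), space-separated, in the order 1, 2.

Answer: 9/16 7/16

Derivation:
Propagating the distribution step by step (d_{t+1} = d_t * P):
d_0 = (1=1, 2=0)
  d_1[1] = 1*13/20 + 0*2/5 = 13/20
  d_1[2] = 1*7/20 + 0*3/5 = 7/20
d_1 = (1=13/20, 2=7/20)
  d_2[1] = 13/20*13/20 + 7/20*2/5 = 9/16
  d_2[2] = 13/20*7/20 + 7/20*3/5 = 7/16
d_2 = (1=9/16, 2=7/16)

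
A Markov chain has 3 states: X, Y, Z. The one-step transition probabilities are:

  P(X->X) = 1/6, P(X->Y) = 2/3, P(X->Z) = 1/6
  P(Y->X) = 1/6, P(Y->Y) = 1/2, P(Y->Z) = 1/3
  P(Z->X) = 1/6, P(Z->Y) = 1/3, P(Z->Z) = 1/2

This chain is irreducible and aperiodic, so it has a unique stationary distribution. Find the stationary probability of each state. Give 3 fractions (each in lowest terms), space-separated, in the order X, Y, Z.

Answer: 1/6 7/15 11/30

Derivation:
The stationary distribution satisfies pi = pi * P, i.e.:
  pi_X = 1/6*pi_X + 1/6*pi_Y + 1/6*pi_Z
  pi_Y = 2/3*pi_X + 1/2*pi_Y + 1/3*pi_Z
  pi_Z = 1/6*pi_X + 1/3*pi_Y + 1/2*pi_Z
with normalization: pi_X + pi_Y + pi_Z = 1.

Using the first 2 balance equations plus normalization, the linear system A*pi = b is:
  [-5/6, 1/6, 1/6] . pi = 0
  [2/3, -1/2, 1/3] . pi = 0
  [1, 1, 1] . pi = 1

Solving yields:
  pi_X = 1/6
  pi_Y = 7/15
  pi_Z = 11/30

Verification (pi * P):
  1/6*1/6 + 7/15*1/6 + 11/30*1/6 = 1/6 = pi_X  (ok)
  1/6*2/3 + 7/15*1/2 + 11/30*1/3 = 7/15 = pi_Y  (ok)
  1/6*1/6 + 7/15*1/3 + 11/30*1/2 = 11/30 = pi_Z  (ok)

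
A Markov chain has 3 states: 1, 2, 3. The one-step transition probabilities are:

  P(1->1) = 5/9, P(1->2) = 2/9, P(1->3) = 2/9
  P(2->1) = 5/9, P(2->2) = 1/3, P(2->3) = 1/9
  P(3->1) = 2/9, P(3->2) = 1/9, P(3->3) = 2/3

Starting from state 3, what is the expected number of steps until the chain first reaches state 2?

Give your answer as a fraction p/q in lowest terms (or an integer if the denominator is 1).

Answer: 27/4

Derivation:
Let h_i = expected steps to first reach 2 from state i.
Boundary: h_2 = 0.
First-step equations for the other states:
  h_1 = 1 + 5/9*h_1 + 2/9*h_2 + 2/9*h_3
  h_3 = 1 + 2/9*h_1 + 1/9*h_2 + 2/3*h_3

Substituting h_2 = 0 and rearranging gives the linear system (I - Q) h = 1:
  [4/9, -2/9] . (h_1, h_3) = 1
  [-2/9, 1/3] . (h_1, h_3) = 1

Solving yields:
  h_1 = 45/8
  h_3 = 27/4

Starting state is 3, so the expected hitting time is h_3 = 27/4.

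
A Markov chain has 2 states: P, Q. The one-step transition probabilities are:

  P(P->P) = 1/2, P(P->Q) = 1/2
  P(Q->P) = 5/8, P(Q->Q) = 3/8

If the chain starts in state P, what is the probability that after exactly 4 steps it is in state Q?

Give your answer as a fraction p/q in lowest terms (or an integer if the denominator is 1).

Answer: 455/1024

Derivation:
Computing P^4 by repeated multiplication:
P^1 =
  P: [1/2, 1/2]
  Q: [5/8, 3/8]
P^2 =
  P: [9/16, 7/16]
  Q: [35/64, 29/64]
P^3 =
  P: [71/128, 57/128]
  Q: [285/512, 227/512]
P^4 =
  P: [569/1024, 455/1024]
  Q: [2275/4096, 1821/4096]

(P^4)[P -> Q] = 455/1024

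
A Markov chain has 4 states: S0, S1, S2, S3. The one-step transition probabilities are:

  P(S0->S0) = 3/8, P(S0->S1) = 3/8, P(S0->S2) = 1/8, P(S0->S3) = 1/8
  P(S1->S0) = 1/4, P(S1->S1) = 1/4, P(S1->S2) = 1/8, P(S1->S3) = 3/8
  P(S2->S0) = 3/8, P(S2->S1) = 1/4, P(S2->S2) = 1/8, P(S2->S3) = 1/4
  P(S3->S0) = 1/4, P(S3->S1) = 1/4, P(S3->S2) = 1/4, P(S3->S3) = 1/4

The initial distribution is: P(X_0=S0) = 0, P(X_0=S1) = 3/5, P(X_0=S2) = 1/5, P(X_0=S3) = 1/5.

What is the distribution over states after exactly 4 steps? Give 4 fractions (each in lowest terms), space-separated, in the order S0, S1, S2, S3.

Answer: 6309/20480 591/2048 1597/10240 5067/20480

Derivation:
Propagating the distribution step by step (d_{t+1} = d_t * P):
d_0 = (S0=0, S1=3/5, S2=1/5, S3=1/5)
  d_1[S0] = 0*3/8 + 3/5*1/4 + 1/5*3/8 + 1/5*1/4 = 11/40
  d_1[S1] = 0*3/8 + 3/5*1/4 + 1/5*1/4 + 1/5*1/4 = 1/4
  d_1[S2] = 0*1/8 + 3/5*1/8 + 1/5*1/8 + 1/5*1/4 = 3/20
  d_1[S3] = 0*1/8 + 3/5*3/8 + 1/5*1/4 + 1/5*1/4 = 13/40
d_1 = (S0=11/40, S1=1/4, S2=3/20, S3=13/40)
  d_2[S0] = 11/40*3/8 + 1/4*1/4 + 3/20*3/8 + 13/40*1/4 = 97/320
  d_2[S1] = 11/40*3/8 + 1/4*1/4 + 3/20*1/4 + 13/40*1/4 = 91/320
  d_2[S2] = 11/40*1/8 + 1/4*1/8 + 3/20*1/8 + 13/40*1/4 = 53/320
  d_2[S3] = 11/40*1/8 + 1/4*3/8 + 3/20*1/4 + 13/40*1/4 = 79/320
d_2 = (S0=97/320, S1=91/320, S2=53/320, S3=79/320)
  d_3[S0] = 97/320*3/8 + 91/320*1/4 + 53/320*3/8 + 79/320*1/4 = 79/256
  d_3[S1] = 97/320*3/8 + 91/320*1/4 + 53/320*1/4 + 79/320*1/4 = 737/2560
  d_3[S2] = 97/320*1/8 + 91/320*1/8 + 53/320*1/8 + 79/320*1/4 = 399/2560
  d_3[S3] = 97/320*1/8 + 91/320*3/8 + 53/320*1/4 + 79/320*1/4 = 317/1280
d_3 = (S0=79/256, S1=737/2560, S2=399/2560, S3=317/1280)
  d_4[S0] = 79/256*3/8 + 737/2560*1/4 + 399/2560*3/8 + 317/1280*1/4 = 6309/20480
  d_4[S1] = 79/256*3/8 + 737/2560*1/4 + 399/2560*1/4 + 317/1280*1/4 = 591/2048
  d_4[S2] = 79/256*1/8 + 737/2560*1/8 + 399/2560*1/8 + 317/1280*1/4 = 1597/10240
  d_4[S3] = 79/256*1/8 + 737/2560*3/8 + 399/2560*1/4 + 317/1280*1/4 = 5067/20480
d_4 = (S0=6309/20480, S1=591/2048, S2=1597/10240, S3=5067/20480)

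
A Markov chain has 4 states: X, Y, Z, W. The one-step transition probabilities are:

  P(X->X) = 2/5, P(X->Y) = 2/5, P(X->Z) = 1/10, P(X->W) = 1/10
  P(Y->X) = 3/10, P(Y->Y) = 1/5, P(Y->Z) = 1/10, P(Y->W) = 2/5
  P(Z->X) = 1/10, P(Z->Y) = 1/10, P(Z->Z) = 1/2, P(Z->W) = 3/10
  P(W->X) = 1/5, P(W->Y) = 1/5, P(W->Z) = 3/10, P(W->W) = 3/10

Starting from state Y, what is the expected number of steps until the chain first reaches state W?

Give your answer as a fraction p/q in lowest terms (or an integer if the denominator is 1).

Answer: 180/53

Derivation:
Let h_i = expected steps to first reach W from state i.
Boundary: h_W = 0.
First-step equations for the other states:
  h_X = 1 + 2/5*h_X + 2/5*h_Y + 1/10*h_Z + 1/10*h_W
  h_Y = 1 + 3/10*h_X + 1/5*h_Y + 1/10*h_Z + 2/5*h_W
  h_Z = 1 + 1/10*h_X + 1/10*h_Y + 1/2*h_Z + 3/10*h_W

Substituting h_W = 0 and rearranging gives the linear system (I - Q) h = 1:
  [3/5, -2/5, -1/10] . (h_X, h_Y, h_Z) = 1
  [-3/10, 4/5, -1/10] . (h_X, h_Y, h_Z) = 1
  [-1/10, -1/10, 1/2] . (h_X, h_Y, h_Z) = 1

Solving yields:
  h_X = 240/53
  h_Y = 180/53
  h_Z = 190/53

Starting state is Y, so the expected hitting time is h_Y = 180/53.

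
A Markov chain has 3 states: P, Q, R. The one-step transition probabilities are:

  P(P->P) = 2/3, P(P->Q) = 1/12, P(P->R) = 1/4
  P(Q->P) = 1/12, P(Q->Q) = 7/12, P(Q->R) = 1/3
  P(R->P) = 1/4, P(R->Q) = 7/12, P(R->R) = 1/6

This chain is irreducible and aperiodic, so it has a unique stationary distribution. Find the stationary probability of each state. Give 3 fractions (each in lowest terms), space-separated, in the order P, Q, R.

Answer: 11/36 31/72 19/72

Derivation:
The stationary distribution satisfies pi = pi * P, i.e.:
  pi_P = 2/3*pi_P + 1/12*pi_Q + 1/4*pi_R
  pi_Q = 1/12*pi_P + 7/12*pi_Q + 7/12*pi_R
  pi_R = 1/4*pi_P + 1/3*pi_Q + 1/6*pi_R
with normalization: pi_P + pi_Q + pi_R = 1.

Using the first 2 balance equations plus normalization, the linear system A*pi = b is:
  [-1/3, 1/12, 1/4] . pi = 0
  [1/12, -5/12, 7/12] . pi = 0
  [1, 1, 1] . pi = 1

Solving yields:
  pi_P = 11/36
  pi_Q = 31/72
  pi_R = 19/72

Verification (pi * P):
  11/36*2/3 + 31/72*1/12 + 19/72*1/4 = 11/36 = pi_P  (ok)
  11/36*1/12 + 31/72*7/12 + 19/72*7/12 = 31/72 = pi_Q  (ok)
  11/36*1/4 + 31/72*1/3 + 19/72*1/6 = 19/72 = pi_R  (ok)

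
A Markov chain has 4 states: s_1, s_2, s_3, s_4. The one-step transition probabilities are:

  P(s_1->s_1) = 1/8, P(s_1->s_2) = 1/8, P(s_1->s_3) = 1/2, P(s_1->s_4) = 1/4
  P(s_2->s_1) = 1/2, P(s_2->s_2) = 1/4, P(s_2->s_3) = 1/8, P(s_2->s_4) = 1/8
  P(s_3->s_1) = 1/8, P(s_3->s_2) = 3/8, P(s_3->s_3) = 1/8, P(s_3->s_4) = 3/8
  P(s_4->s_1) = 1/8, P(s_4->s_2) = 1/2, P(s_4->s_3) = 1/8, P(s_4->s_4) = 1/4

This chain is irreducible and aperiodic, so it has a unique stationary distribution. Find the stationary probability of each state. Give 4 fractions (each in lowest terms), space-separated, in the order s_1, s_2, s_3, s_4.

The stationary distribution satisfies pi = pi * P, i.e.:
  pi_s_1 = 1/8*pi_s_1 + 1/2*pi_s_2 + 1/8*pi_s_3 + 1/8*pi_s_4
  pi_s_2 = 1/8*pi_s_1 + 1/4*pi_s_2 + 3/8*pi_s_3 + 1/2*pi_s_4
  pi_s_3 = 1/2*pi_s_1 + 1/8*pi_s_2 + 1/8*pi_s_3 + 1/8*pi_s_4
  pi_s_4 = 1/4*pi_s_1 + 1/8*pi_s_2 + 3/8*pi_s_3 + 1/4*pi_s_4
with normalization: pi_s_1 + pi_s_2 + pi_s_3 + pi_s_4 = 1.

Using the first 3 balance equations plus normalization, the linear system A*pi = b is:
  [-7/8, 1/2, 1/8, 1/8] . pi = 0
  [1/8, -3/4, 3/8, 1/2] . pi = 0
  [1/2, 1/8, -7/8, 1/8] . pi = 0
  [1, 1, 1, 1] . pi = 1

Solving yields:
  pi_s_1 = 173/721
  pi_s_2 = 221/721
  pi_s_3 = 155/721
  pi_s_4 = 172/721

Verification (pi * P):
  173/721*1/8 + 221/721*1/2 + 155/721*1/8 + 172/721*1/8 = 173/721 = pi_s_1  (ok)
  173/721*1/8 + 221/721*1/4 + 155/721*3/8 + 172/721*1/2 = 221/721 = pi_s_2  (ok)
  173/721*1/2 + 221/721*1/8 + 155/721*1/8 + 172/721*1/8 = 155/721 = pi_s_3  (ok)
  173/721*1/4 + 221/721*1/8 + 155/721*3/8 + 172/721*1/4 = 172/721 = pi_s_4  (ok)

Answer: 173/721 221/721 155/721 172/721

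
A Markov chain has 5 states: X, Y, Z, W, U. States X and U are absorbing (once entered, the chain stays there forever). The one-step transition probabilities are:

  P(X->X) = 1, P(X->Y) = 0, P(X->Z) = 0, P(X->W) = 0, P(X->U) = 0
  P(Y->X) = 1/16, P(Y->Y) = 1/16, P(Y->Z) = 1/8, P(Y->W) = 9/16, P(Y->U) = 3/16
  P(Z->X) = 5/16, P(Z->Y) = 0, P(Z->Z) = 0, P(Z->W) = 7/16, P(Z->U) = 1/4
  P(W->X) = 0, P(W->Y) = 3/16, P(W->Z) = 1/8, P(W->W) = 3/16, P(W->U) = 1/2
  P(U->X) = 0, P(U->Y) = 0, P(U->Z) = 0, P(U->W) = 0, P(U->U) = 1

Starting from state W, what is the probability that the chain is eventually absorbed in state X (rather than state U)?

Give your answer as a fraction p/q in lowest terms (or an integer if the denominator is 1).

Answer: 19/203

Derivation:
Let a_i = P(absorbed in X | start in state i).
Boundary conditions: a_X = 1, a_U = 0.
For each transient state i, a_i = sum_j P(i->j) * a_j:
  a_Y = 1/16*a_X + 1/16*a_Y + 1/8*a_Z + 9/16*a_W + 3/16*a_U
  a_Z = 5/16*a_X + 0*a_Y + 0*a_Z + 7/16*a_W + 1/4*a_U
  a_W = 0*a_X + 3/16*a_Y + 1/8*a_Z + 3/16*a_W + 1/2*a_U

Substituting a_X = 1 and a_U = 0, rearrange to (I - Q) a = r where r[i] = P(i -> X):
  [15/16, -1/8, -9/16] . (a_Y, a_Z, a_W) = 1/16
  [0, 1, -7/16] . (a_Y, a_Z, a_W) = 5/16
  [-3/16, -1/8, 13/16] . (a_Y, a_Z, a_W) = 0

Solving yields:
  a_Y = 69/406
  a_Z = 41/116
  a_W = 19/203

Starting state is W, so the absorption probability is a_W = 19/203.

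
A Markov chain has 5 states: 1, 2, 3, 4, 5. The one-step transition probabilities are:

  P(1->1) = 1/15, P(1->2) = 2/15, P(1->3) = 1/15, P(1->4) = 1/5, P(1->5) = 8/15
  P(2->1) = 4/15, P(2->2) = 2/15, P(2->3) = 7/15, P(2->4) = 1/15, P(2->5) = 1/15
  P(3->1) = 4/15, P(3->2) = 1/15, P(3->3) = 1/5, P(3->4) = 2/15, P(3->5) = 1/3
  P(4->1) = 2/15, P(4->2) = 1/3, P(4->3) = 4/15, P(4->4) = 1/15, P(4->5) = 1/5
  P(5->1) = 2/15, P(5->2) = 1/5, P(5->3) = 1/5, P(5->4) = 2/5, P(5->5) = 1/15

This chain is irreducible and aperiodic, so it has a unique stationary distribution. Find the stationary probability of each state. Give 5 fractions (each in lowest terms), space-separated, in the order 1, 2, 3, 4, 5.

Answer: 7491/42667 7265/42667 9996/42667 7861/42667 10054/42667

Derivation:
The stationary distribution satisfies pi = pi * P, i.e.:
  pi_1 = 1/15*pi_1 + 4/15*pi_2 + 4/15*pi_3 + 2/15*pi_4 + 2/15*pi_5
  pi_2 = 2/15*pi_1 + 2/15*pi_2 + 1/15*pi_3 + 1/3*pi_4 + 1/5*pi_5
  pi_3 = 1/15*pi_1 + 7/15*pi_2 + 1/5*pi_3 + 4/15*pi_4 + 1/5*pi_5
  pi_4 = 1/5*pi_1 + 1/15*pi_2 + 2/15*pi_3 + 1/15*pi_4 + 2/5*pi_5
  pi_5 = 8/15*pi_1 + 1/15*pi_2 + 1/3*pi_3 + 1/5*pi_4 + 1/15*pi_5
with normalization: pi_1 + pi_2 + pi_3 + pi_4 + pi_5 = 1.

Using the first 4 balance equations plus normalization, the linear system A*pi = b is:
  [-14/15, 4/15, 4/15, 2/15, 2/15] . pi = 0
  [2/15, -13/15, 1/15, 1/3, 1/5] . pi = 0
  [1/15, 7/15, -4/5, 4/15, 1/5] . pi = 0
  [1/5, 1/15, 2/15, -14/15, 2/5] . pi = 0
  [1, 1, 1, 1, 1] . pi = 1

Solving yields:
  pi_1 = 7491/42667
  pi_2 = 7265/42667
  pi_3 = 9996/42667
  pi_4 = 7861/42667
  pi_5 = 10054/42667

Verification (pi * P):
  7491/42667*1/15 + 7265/42667*4/15 + 9996/42667*4/15 + 7861/42667*2/15 + 10054/42667*2/15 = 7491/42667 = pi_1  (ok)
  7491/42667*2/15 + 7265/42667*2/15 + 9996/42667*1/15 + 7861/42667*1/3 + 10054/42667*1/5 = 7265/42667 = pi_2  (ok)
  7491/42667*1/15 + 7265/42667*7/15 + 9996/42667*1/5 + 7861/42667*4/15 + 10054/42667*1/5 = 9996/42667 = pi_3  (ok)
  7491/42667*1/5 + 7265/42667*1/15 + 9996/42667*2/15 + 7861/42667*1/15 + 10054/42667*2/5 = 7861/42667 = pi_4  (ok)
  7491/42667*8/15 + 7265/42667*1/15 + 9996/42667*1/3 + 7861/42667*1/5 + 10054/42667*1/15 = 10054/42667 = pi_5  (ok)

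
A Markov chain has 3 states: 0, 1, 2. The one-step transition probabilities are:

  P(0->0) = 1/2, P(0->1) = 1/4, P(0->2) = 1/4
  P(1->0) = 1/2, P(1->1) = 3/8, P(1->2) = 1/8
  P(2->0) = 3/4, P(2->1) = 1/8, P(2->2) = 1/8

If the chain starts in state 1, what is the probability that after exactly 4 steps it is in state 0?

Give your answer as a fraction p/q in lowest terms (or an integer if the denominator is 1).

Computing P^4 by repeated multiplication:
P^1 =
  0: [1/2, 1/4, 1/4]
  1: [1/2, 3/8, 1/8]
  2: [3/4, 1/8, 1/8]
P^2 =
  0: [9/16, 1/4, 3/16]
  1: [17/32, 9/32, 3/16]
  2: [17/32, 1/4, 7/32]
P^3 =
  0: [35/64, 33/128, 25/128]
  1: [35/64, 67/256, 49/256]
  2: [71/128, 65/256, 49/256]
P^4 =
  0: [281/512, 33/128, 99/512]
  1: [561/1024, 265/1024, 99/512]
  2: [561/1024, 33/128, 199/1024]

(P^4)[1 -> 0] = 561/1024

Answer: 561/1024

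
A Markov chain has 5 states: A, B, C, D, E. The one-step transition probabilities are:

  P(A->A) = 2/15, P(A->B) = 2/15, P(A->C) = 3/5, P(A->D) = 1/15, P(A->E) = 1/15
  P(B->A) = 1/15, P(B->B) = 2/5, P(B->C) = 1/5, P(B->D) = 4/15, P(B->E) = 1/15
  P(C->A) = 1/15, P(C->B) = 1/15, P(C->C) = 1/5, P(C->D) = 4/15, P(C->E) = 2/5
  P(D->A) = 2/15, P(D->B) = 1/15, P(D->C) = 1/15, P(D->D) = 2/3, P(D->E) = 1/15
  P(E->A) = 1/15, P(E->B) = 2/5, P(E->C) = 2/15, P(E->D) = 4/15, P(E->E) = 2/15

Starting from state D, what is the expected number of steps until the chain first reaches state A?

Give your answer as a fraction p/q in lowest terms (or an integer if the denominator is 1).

Answer: 120/13

Derivation:
Let h_i = expected steps to first reach A from state i.
Boundary: h_A = 0.
First-step equations for the other states:
  h_B = 1 + 1/15*h_A + 2/5*h_B + 1/5*h_C + 4/15*h_D + 1/15*h_E
  h_C = 1 + 1/15*h_A + 1/15*h_B + 1/5*h_C + 4/15*h_D + 2/5*h_E
  h_D = 1 + 2/15*h_A + 1/15*h_B + 1/15*h_C + 2/3*h_D + 1/15*h_E
  h_E = 1 + 1/15*h_A + 2/5*h_B + 2/15*h_C + 4/15*h_D + 2/15*h_E

Substituting h_A = 0 and rearranging gives the linear system (I - Q) h = 1:
  [3/5, -1/5, -4/15, -1/15] . (h_B, h_C, h_D, h_E) = 1
  [-1/15, 4/5, -4/15, -2/5] . (h_B, h_C, h_D, h_E) = 1
  [-1/15, -1/15, 1/3, -1/15] . (h_B, h_C, h_D, h_E) = 1
  [-2/5, -2/15, -4/15, 13/15] . (h_B, h_C, h_D, h_E) = 1

Solving yields:
  h_B = 135/13
  h_C = 135/13
  h_D = 120/13
  h_E = 135/13

Starting state is D, so the expected hitting time is h_D = 120/13.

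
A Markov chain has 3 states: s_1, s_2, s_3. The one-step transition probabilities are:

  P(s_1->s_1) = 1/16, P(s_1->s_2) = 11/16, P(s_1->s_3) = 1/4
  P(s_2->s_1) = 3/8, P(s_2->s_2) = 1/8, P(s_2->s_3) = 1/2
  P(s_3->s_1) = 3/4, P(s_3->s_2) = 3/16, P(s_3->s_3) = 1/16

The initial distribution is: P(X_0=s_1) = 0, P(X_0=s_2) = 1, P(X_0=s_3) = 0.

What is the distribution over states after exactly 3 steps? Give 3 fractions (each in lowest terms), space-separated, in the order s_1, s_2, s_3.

Propagating the distribution step by step (d_{t+1} = d_t * P):
d_0 = (s_1=0, s_2=1, s_3=0)
  d_1[s_1] = 0*1/16 + 1*3/8 + 0*3/4 = 3/8
  d_1[s_2] = 0*11/16 + 1*1/8 + 0*3/16 = 1/8
  d_1[s_3] = 0*1/4 + 1*1/2 + 0*1/16 = 1/2
d_1 = (s_1=3/8, s_2=1/8, s_3=1/2)
  d_2[s_1] = 3/8*1/16 + 1/8*3/8 + 1/2*3/4 = 57/128
  d_2[s_2] = 3/8*11/16 + 1/8*1/8 + 1/2*3/16 = 47/128
  d_2[s_3] = 3/8*1/4 + 1/8*1/2 + 1/2*1/16 = 3/16
d_2 = (s_1=57/128, s_2=47/128, s_3=3/16)
  d_3[s_1] = 57/128*1/16 + 47/128*3/8 + 3/16*3/4 = 627/2048
  d_3[s_2] = 57/128*11/16 + 47/128*1/8 + 3/16*3/16 = 793/2048
  d_3[s_3] = 57/128*1/4 + 47/128*1/2 + 3/16*1/16 = 157/512
d_3 = (s_1=627/2048, s_2=793/2048, s_3=157/512)

Answer: 627/2048 793/2048 157/512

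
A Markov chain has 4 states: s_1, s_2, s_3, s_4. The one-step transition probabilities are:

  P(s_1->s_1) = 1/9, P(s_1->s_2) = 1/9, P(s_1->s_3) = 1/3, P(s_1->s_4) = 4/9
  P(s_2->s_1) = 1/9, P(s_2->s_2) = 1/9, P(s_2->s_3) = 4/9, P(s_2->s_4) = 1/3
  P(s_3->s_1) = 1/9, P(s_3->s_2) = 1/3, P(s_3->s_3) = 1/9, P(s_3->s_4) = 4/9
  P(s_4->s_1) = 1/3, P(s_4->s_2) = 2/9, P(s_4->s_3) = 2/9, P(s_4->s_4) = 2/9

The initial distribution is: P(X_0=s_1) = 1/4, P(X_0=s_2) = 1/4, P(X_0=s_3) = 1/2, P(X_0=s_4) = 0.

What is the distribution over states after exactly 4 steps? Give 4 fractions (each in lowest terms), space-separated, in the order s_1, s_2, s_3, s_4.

Answer: 2473/13122 1823/8748 6791/26244 4519/13122

Derivation:
Propagating the distribution step by step (d_{t+1} = d_t * P):
d_0 = (s_1=1/4, s_2=1/4, s_3=1/2, s_4=0)
  d_1[s_1] = 1/4*1/9 + 1/4*1/9 + 1/2*1/9 + 0*1/3 = 1/9
  d_1[s_2] = 1/4*1/9 + 1/4*1/9 + 1/2*1/3 + 0*2/9 = 2/9
  d_1[s_3] = 1/4*1/3 + 1/4*4/9 + 1/2*1/9 + 0*2/9 = 1/4
  d_1[s_4] = 1/4*4/9 + 1/4*1/3 + 1/2*4/9 + 0*2/9 = 5/12
d_1 = (s_1=1/9, s_2=2/9, s_3=1/4, s_4=5/12)
  d_2[s_1] = 1/9*1/9 + 2/9*1/9 + 1/4*1/9 + 5/12*1/3 = 11/54
  d_2[s_2] = 1/9*1/9 + 2/9*1/9 + 1/4*1/3 + 5/12*2/9 = 23/108
  d_2[s_3] = 1/9*1/3 + 2/9*4/9 + 1/4*1/9 + 5/12*2/9 = 83/324
  d_2[s_4] = 1/9*4/9 + 2/9*1/3 + 1/4*4/9 + 5/12*2/9 = 53/162
d_2 = (s_1=11/54, s_2=23/108, s_3=83/324, s_4=53/162)
  d_3[s_1] = 11/54*1/9 + 23/108*1/9 + 83/324*1/9 + 53/162*1/3 = 134/729
  d_3[s_2] = 11/54*1/9 + 23/108*1/9 + 83/324*1/3 + 53/162*2/9 = 149/729
  d_3[s_3] = 11/54*1/3 + 23/108*4/9 + 83/324*1/9 + 53/162*2/9 = 769/2916
  d_3[s_4] = 11/54*4/9 + 23/108*1/3 + 83/324*4/9 + 53/162*2/9 = 1015/2916
d_3 = (s_1=134/729, s_2=149/729, s_3=769/2916, s_4=1015/2916)
  d_4[s_1] = 134/729*1/9 + 149/729*1/9 + 769/2916*1/9 + 1015/2916*1/3 = 2473/13122
  d_4[s_2] = 134/729*1/9 + 149/729*1/9 + 769/2916*1/3 + 1015/2916*2/9 = 1823/8748
  d_4[s_3] = 134/729*1/3 + 149/729*4/9 + 769/2916*1/9 + 1015/2916*2/9 = 6791/26244
  d_4[s_4] = 134/729*4/9 + 149/729*1/3 + 769/2916*4/9 + 1015/2916*2/9 = 4519/13122
d_4 = (s_1=2473/13122, s_2=1823/8748, s_3=6791/26244, s_4=4519/13122)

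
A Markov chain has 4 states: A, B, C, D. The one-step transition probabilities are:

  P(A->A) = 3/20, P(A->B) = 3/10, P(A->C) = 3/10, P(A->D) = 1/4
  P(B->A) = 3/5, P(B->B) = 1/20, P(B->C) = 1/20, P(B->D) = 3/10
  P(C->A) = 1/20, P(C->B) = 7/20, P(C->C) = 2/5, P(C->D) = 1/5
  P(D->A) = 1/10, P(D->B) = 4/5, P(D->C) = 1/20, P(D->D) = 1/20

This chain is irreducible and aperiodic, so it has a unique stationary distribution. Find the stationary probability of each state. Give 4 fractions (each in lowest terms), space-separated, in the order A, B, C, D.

Answer: 573/2114 503/1510 383/2114 2269/10570

Derivation:
The stationary distribution satisfies pi = pi * P, i.e.:
  pi_A = 3/20*pi_A + 3/5*pi_B + 1/20*pi_C + 1/10*pi_D
  pi_B = 3/10*pi_A + 1/20*pi_B + 7/20*pi_C + 4/5*pi_D
  pi_C = 3/10*pi_A + 1/20*pi_B + 2/5*pi_C + 1/20*pi_D
  pi_D = 1/4*pi_A + 3/10*pi_B + 1/5*pi_C + 1/20*pi_D
with normalization: pi_A + pi_B + pi_C + pi_D = 1.

Using the first 3 balance equations plus normalization, the linear system A*pi = b is:
  [-17/20, 3/5, 1/20, 1/10] . pi = 0
  [3/10, -19/20, 7/20, 4/5] . pi = 0
  [3/10, 1/20, -3/5, 1/20] . pi = 0
  [1, 1, 1, 1] . pi = 1

Solving yields:
  pi_A = 573/2114
  pi_B = 503/1510
  pi_C = 383/2114
  pi_D = 2269/10570

Verification (pi * P):
  573/2114*3/20 + 503/1510*3/5 + 383/2114*1/20 + 2269/10570*1/10 = 573/2114 = pi_A  (ok)
  573/2114*3/10 + 503/1510*1/20 + 383/2114*7/20 + 2269/10570*4/5 = 503/1510 = pi_B  (ok)
  573/2114*3/10 + 503/1510*1/20 + 383/2114*2/5 + 2269/10570*1/20 = 383/2114 = pi_C  (ok)
  573/2114*1/4 + 503/1510*3/10 + 383/2114*1/5 + 2269/10570*1/20 = 2269/10570 = pi_D  (ok)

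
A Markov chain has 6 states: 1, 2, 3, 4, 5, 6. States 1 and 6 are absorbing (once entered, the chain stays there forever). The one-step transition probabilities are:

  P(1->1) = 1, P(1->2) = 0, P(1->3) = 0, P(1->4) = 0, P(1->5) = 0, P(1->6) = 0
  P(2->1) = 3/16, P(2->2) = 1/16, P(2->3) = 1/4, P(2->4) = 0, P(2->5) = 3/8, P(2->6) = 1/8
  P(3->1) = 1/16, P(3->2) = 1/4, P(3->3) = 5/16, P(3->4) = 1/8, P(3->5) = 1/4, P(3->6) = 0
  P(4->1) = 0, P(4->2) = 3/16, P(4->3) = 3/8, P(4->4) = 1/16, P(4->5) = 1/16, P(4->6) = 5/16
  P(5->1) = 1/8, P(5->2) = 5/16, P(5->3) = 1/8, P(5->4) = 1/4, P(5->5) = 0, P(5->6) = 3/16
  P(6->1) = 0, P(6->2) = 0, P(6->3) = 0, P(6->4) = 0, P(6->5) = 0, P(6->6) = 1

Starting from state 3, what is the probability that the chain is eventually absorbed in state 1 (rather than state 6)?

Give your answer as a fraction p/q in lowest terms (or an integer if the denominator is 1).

Let a_i = P(absorbed in 1 | start in state i).
Boundary conditions: a_1 = 1, a_6 = 0.
For each transient state i, a_i = sum_j P(i->j) * a_j:
  a_2 = 3/16*a_1 + 1/16*a_2 + 1/4*a_3 + 0*a_4 + 3/8*a_5 + 1/8*a_6
  a_3 = 1/16*a_1 + 1/4*a_2 + 5/16*a_3 + 1/8*a_4 + 1/4*a_5 + 0*a_6
  a_4 = 0*a_1 + 3/16*a_2 + 3/8*a_3 + 1/16*a_4 + 1/16*a_5 + 5/16*a_6
  a_5 = 1/8*a_1 + 5/16*a_2 + 1/8*a_3 + 1/4*a_4 + 0*a_5 + 3/16*a_6

Substituting a_1 = 1 and a_6 = 0, rearrange to (I - Q) a = r where r[i] = P(i -> 1):
  [15/16, -1/4, 0, -3/8] . (a_2, a_3, a_4, a_5) = 3/16
  [-1/4, 11/16, -1/8, -1/4] . (a_2, a_3, a_4, a_5) = 1/16
  [-3/16, -3/8, 15/16, -1/16] . (a_2, a_3, a_4, a_5) = 0
  [-5/16, -1/8, -1/4, 1] . (a_2, a_3, a_4, a_5) = 1/8

Solving yields:
  a_2 = 1692/3403
  a_3 = 1644/3403
  a_4 = 2183/6806
  a_5 = 2865/6806

Starting state is 3, so the absorption probability is a_3 = 1644/3403.

Answer: 1644/3403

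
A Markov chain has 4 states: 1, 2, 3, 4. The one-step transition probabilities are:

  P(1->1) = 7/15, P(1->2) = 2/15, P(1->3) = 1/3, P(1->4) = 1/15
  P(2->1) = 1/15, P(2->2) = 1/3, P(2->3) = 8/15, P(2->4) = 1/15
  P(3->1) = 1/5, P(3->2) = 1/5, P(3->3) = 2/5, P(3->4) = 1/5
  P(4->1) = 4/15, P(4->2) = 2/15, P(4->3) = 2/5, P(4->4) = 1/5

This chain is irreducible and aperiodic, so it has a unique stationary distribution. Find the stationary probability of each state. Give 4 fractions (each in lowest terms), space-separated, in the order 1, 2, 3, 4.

Answer: 176/707 142/707 290/707 99/707

Derivation:
The stationary distribution satisfies pi = pi * P, i.e.:
  pi_1 = 7/15*pi_1 + 1/15*pi_2 + 1/5*pi_3 + 4/15*pi_4
  pi_2 = 2/15*pi_1 + 1/3*pi_2 + 1/5*pi_3 + 2/15*pi_4
  pi_3 = 1/3*pi_1 + 8/15*pi_2 + 2/5*pi_3 + 2/5*pi_4
  pi_4 = 1/15*pi_1 + 1/15*pi_2 + 1/5*pi_3 + 1/5*pi_4
with normalization: pi_1 + pi_2 + pi_3 + pi_4 = 1.

Using the first 3 balance equations plus normalization, the linear system A*pi = b is:
  [-8/15, 1/15, 1/5, 4/15] . pi = 0
  [2/15, -2/3, 1/5, 2/15] . pi = 0
  [1/3, 8/15, -3/5, 2/5] . pi = 0
  [1, 1, 1, 1] . pi = 1

Solving yields:
  pi_1 = 176/707
  pi_2 = 142/707
  pi_3 = 290/707
  pi_4 = 99/707

Verification (pi * P):
  176/707*7/15 + 142/707*1/15 + 290/707*1/5 + 99/707*4/15 = 176/707 = pi_1  (ok)
  176/707*2/15 + 142/707*1/3 + 290/707*1/5 + 99/707*2/15 = 142/707 = pi_2  (ok)
  176/707*1/3 + 142/707*8/15 + 290/707*2/5 + 99/707*2/5 = 290/707 = pi_3  (ok)
  176/707*1/15 + 142/707*1/15 + 290/707*1/5 + 99/707*1/5 = 99/707 = pi_4  (ok)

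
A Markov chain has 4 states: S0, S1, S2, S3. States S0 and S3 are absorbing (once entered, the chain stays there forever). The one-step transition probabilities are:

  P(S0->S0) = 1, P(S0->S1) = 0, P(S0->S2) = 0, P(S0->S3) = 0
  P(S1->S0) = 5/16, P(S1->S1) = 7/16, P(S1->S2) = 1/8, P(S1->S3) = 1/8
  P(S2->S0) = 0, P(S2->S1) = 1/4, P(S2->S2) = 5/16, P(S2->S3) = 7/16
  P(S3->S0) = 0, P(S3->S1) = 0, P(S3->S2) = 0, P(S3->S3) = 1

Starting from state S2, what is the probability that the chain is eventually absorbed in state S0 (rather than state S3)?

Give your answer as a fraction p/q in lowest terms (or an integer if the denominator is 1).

Let a_i = P(absorbed in S0 | start in state i).
Boundary conditions: a_S0 = 1, a_S3 = 0.
For each transient state i, a_i = sum_j P(i->j) * a_j:
  a_S1 = 5/16*a_S0 + 7/16*a_S1 + 1/8*a_S2 + 1/8*a_S3
  a_S2 = 0*a_S0 + 1/4*a_S1 + 5/16*a_S2 + 7/16*a_S3

Substituting a_S0 = 1 and a_S3 = 0, rearrange to (I - Q) a = r where r[i] = P(i -> S0):
  [9/16, -1/8] . (a_S1, a_S2) = 5/16
  [-1/4, 11/16] . (a_S1, a_S2) = 0

Solving yields:
  a_S1 = 55/91
  a_S2 = 20/91

Starting state is S2, so the absorption probability is a_S2 = 20/91.

Answer: 20/91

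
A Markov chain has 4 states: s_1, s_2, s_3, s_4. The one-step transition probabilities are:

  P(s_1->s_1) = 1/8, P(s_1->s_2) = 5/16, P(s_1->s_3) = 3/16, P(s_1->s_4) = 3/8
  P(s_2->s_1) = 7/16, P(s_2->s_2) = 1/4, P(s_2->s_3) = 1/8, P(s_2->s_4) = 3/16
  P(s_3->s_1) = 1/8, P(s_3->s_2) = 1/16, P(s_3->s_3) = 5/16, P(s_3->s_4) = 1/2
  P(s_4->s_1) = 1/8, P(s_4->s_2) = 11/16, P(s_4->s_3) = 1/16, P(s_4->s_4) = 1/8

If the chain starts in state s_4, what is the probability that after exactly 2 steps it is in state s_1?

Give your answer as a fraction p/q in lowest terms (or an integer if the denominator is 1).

Answer: 87/256

Derivation:
Computing P^2 by repeated multiplication:
P^1 =
  s_1: [1/8, 5/16, 3/16, 3/8]
  s_2: [7/16, 1/4, 1/8, 3/16]
  s_3: [1/8, 1/16, 5/16, 1/2]
  s_4: [1/8, 11/16, 1/16, 1/8]
P^2 =
  s_1: [57/256, 99/256, 37/256, 63/256]
  s_2: [13/64, 43/128, 21/128, 19/64]
  s_3: [37/256, 107/256, 41/256, 71/256]
  s_4: [87/256, 77/256, 35/256, 57/256]

(P^2)[s_4 -> s_1] = 87/256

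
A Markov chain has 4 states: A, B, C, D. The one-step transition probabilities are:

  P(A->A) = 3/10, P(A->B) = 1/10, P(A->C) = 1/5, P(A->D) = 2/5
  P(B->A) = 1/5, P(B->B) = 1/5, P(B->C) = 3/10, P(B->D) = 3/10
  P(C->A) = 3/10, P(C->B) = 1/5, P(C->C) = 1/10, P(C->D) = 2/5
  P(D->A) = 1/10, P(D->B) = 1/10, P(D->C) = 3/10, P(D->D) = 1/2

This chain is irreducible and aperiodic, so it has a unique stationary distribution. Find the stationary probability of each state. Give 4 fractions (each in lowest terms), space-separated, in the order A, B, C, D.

The stationary distribution satisfies pi = pi * P, i.e.:
  pi_A = 3/10*pi_A + 1/5*pi_B + 3/10*pi_C + 1/10*pi_D
  pi_B = 1/10*pi_A + 1/5*pi_B + 1/5*pi_C + 1/10*pi_D
  pi_C = 1/5*pi_A + 3/10*pi_B + 1/10*pi_C + 3/10*pi_D
  pi_D = 2/5*pi_A + 3/10*pi_B + 2/5*pi_C + 1/2*pi_D
with normalization: pi_A + pi_B + pi_C + pi_D = 1.

Using the first 3 balance equations plus normalization, the linear system A*pi = b is:
  [-7/10, 1/5, 3/10, 1/10] . pi = 0
  [1/10, -4/5, 1/5, 1/10] . pi = 0
  [1/5, 3/10, -9/10, 3/10] . pi = 0
  [1, 1, 1, 1] . pi = 1

Solving yields:
  pi_A = 177/883
  pi_B = 121/883
  pi_C = 206/883
  pi_D = 379/883

Verification (pi * P):
  177/883*3/10 + 121/883*1/5 + 206/883*3/10 + 379/883*1/10 = 177/883 = pi_A  (ok)
  177/883*1/10 + 121/883*1/5 + 206/883*1/5 + 379/883*1/10 = 121/883 = pi_B  (ok)
  177/883*1/5 + 121/883*3/10 + 206/883*1/10 + 379/883*3/10 = 206/883 = pi_C  (ok)
  177/883*2/5 + 121/883*3/10 + 206/883*2/5 + 379/883*1/2 = 379/883 = pi_D  (ok)

Answer: 177/883 121/883 206/883 379/883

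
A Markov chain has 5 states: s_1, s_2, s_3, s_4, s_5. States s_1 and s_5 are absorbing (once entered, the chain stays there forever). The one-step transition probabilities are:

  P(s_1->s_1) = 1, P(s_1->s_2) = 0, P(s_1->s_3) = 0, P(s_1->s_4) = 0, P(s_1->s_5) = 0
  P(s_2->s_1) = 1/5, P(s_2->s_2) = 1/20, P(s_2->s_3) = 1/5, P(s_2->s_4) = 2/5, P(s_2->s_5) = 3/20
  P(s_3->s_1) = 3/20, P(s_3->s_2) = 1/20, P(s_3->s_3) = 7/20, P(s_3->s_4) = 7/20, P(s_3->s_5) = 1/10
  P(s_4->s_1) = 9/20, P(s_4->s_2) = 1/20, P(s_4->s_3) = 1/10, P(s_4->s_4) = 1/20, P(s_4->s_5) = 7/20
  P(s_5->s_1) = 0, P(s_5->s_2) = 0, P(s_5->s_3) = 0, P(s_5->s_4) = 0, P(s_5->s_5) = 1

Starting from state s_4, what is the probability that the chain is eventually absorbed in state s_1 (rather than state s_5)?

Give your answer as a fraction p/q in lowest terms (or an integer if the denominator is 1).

Answer: 791/1401

Derivation:
Let a_i = P(absorbed in s_1 | start in state i).
Boundary conditions: a_s_1 = 1, a_s_5 = 0.
For each transient state i, a_i = sum_j P(i->j) * a_j:
  a_s_2 = 1/5*a_s_1 + 1/20*a_s_2 + 1/5*a_s_3 + 2/5*a_s_4 + 3/20*a_s_5
  a_s_3 = 3/20*a_s_1 + 1/20*a_s_2 + 7/20*a_s_3 + 7/20*a_s_4 + 1/10*a_s_5
  a_s_4 = 9/20*a_s_1 + 1/20*a_s_2 + 1/10*a_s_3 + 1/20*a_s_4 + 7/20*a_s_5

Substituting a_s_1 = 1 and a_s_5 = 0, rearrange to (I - Q) a = r where r[i] = P(i -> s_1):
  [19/20, -1/5, -2/5] . (a_s_2, a_s_3, a_s_4) = 1/5
  [-1/20, 13/20, -7/20] . (a_s_2, a_s_3, a_s_4) = 3/20
  [-1/20, -1/10, 19/20] . (a_s_2, a_s_3, a_s_4) = 9/20

Solving yields:
  a_s_2 = 2396/4203
  a_s_3 = 2432/4203
  a_s_4 = 791/1401

Starting state is s_4, so the absorption probability is a_s_4 = 791/1401.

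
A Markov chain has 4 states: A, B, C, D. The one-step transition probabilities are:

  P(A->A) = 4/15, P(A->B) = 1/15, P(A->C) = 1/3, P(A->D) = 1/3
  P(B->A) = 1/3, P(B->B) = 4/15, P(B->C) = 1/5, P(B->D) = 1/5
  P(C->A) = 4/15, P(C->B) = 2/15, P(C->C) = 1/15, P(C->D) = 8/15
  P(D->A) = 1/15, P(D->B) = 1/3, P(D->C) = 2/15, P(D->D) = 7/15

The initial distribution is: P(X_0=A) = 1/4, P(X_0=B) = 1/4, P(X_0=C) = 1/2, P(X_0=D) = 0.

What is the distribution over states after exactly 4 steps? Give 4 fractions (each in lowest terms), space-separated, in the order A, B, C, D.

Answer: 41057/202500 15499/67500 1993/11250 19768/50625

Derivation:
Propagating the distribution step by step (d_{t+1} = d_t * P):
d_0 = (A=1/4, B=1/4, C=1/2, D=0)
  d_1[A] = 1/4*4/15 + 1/4*1/3 + 1/2*4/15 + 0*1/15 = 17/60
  d_1[B] = 1/4*1/15 + 1/4*4/15 + 1/2*2/15 + 0*1/3 = 3/20
  d_1[C] = 1/4*1/3 + 1/4*1/5 + 1/2*1/15 + 0*2/15 = 1/6
  d_1[D] = 1/4*1/3 + 1/4*1/5 + 1/2*8/15 + 0*7/15 = 2/5
d_1 = (A=17/60, B=3/20, C=1/6, D=2/5)
  d_2[A] = 17/60*4/15 + 3/20*1/3 + 1/6*4/15 + 2/5*1/15 = 59/300
  d_2[B] = 17/60*1/15 + 3/20*4/15 + 1/6*2/15 + 2/5*1/3 = 193/900
  d_2[C] = 17/60*1/3 + 3/20*1/5 + 1/6*1/15 + 2/5*2/15 = 17/90
  d_2[D] = 17/60*1/3 + 3/20*1/5 + 1/6*8/15 + 2/5*7/15 = 2/5
d_2 = (A=59/300, B=193/900, C=17/90, D=2/5)
  d_3[A] = 59/300*4/15 + 193/900*1/3 + 17/90*4/15 + 2/5*1/15 = 2713/13500
  d_3[B] = 59/300*1/15 + 193/900*4/15 + 17/90*2/15 + 2/5*1/3 = 3089/13500
  d_3[C] = 59/300*1/3 + 193/900*1/5 + 17/90*1/15 + 2/5*2/15 = 1177/6750
  d_3[D] = 59/300*1/3 + 193/900*1/5 + 17/90*8/15 + 2/5*7/15 = 1336/3375
d_3 = (A=2713/13500, B=3089/13500, C=1177/6750, D=1336/3375)
  d_4[A] = 2713/13500*4/15 + 3089/13500*1/3 + 1177/6750*4/15 + 1336/3375*1/15 = 41057/202500
  d_4[B] = 2713/13500*1/15 + 3089/13500*4/15 + 1177/6750*2/15 + 1336/3375*1/3 = 15499/67500
  d_4[C] = 2713/13500*1/3 + 3089/13500*1/5 + 1177/6750*1/15 + 1336/3375*2/15 = 1993/11250
  d_4[D] = 2713/13500*1/3 + 3089/13500*1/5 + 1177/6750*8/15 + 1336/3375*7/15 = 19768/50625
d_4 = (A=41057/202500, B=15499/67500, C=1993/11250, D=19768/50625)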